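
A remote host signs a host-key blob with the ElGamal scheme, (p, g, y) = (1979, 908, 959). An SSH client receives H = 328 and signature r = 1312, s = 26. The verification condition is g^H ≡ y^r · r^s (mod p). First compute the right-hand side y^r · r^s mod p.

1230

959^2 = 919681 ≡ 1425
959^4 ≡ 1425^2 = 2030625 ≡ 171
959^8 ≡ 171^2 = 29241 ≡ 1535
959^16 ≡ 1535^2 = 2356225 ≡ 1215
959^32 ≡ 1215^2 = 1476225 ≡ 1870
959^64 ≡ 1870^2 = 3496900 ≡ 7
959^128 ≡ 7^2 = 49
959^256 ≡ 49^2 = 2401 ≡ 422
959^512 ≡ 422^2 = 178084 ≡ 1953
959^1024 ≡ 1953^2 = 3814209 ≡ 676
1312 = 1024 + 256 + 32, so 959^1312 ≡ 676·422·1870 ≡ 1379 (mod 1979)
1312^2 = 1721344 ≡ 1593
1312^4 ≡ 1593^2 = 2537649 ≡ 571
1312^8 ≡ 571^2 = 326041 ≡ 1485
1312^16 ≡ 1485^2 = 2205225 ≡ 619
26 = 16 + 8 + 2, so 1312^26 ≡ 619·1485·1593 ≡ 1878 (mod 1979)
y^r · r^s ≡ 1379·1878 = 2589762 ≡ 1230 (mod 1979)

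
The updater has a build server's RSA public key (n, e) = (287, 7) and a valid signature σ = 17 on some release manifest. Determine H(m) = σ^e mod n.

Squares mod 287: σ^1≡17, σ^2≡2, σ^4≡4
7 = 4 + 2 + 1, so σ^7 ≡ 4·2·17 ≡ 136 (mod 287)

136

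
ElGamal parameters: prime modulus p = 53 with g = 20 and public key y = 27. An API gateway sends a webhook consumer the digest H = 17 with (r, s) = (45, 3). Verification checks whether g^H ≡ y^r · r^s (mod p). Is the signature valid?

Left side g^H mod p:
20^17 mod 53 = 2
Right side y^r · r^s mod p:
27^45 mod 53 = 22
45^3 mod 53 = 18
22·18 = 396 ≡ 25 (mod 53)
2 ≠ 25, so verification fails.

invalid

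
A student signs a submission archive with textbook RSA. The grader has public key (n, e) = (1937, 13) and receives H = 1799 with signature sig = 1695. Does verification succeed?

passes

sig^13 mod 1937 = 1799
sig^13 mod 1937 = 1799 matches H.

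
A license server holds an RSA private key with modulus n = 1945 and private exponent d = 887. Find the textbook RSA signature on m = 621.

m^2 ≡ 621^2 = 385641 ≡ 531
m^4 ≡ 531^2 = 281961 ≡ 1881
m^8 ≡ 1881^2 = 3538161 ≡ 206
m^16 ≡ 206^2 = 42436 ≡ 1591
m^32 ≡ 1591^2 = 2531281 ≡ 836
m^64 ≡ 836^2 = 698896 ≡ 641
m^128 ≡ 641^2 = 410881 ≡ 486
m^256 ≡ 486^2 = 236196 ≡ 851
m^512 ≡ 851^2 = 724201 ≡ 661
887 = 512 + 256 + 64 + 32 + 16 + 4 + 2 + 1, so m^887 ≡ 661·851·641·836·1591·1881·531·621 ≡ 1816 (mod 1945)

1816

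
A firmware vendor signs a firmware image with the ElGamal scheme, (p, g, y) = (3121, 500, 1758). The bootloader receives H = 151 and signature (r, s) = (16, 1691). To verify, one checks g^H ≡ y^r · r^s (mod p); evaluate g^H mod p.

500^2 = 250000 ≡ 320
500^4 ≡ 320^2 = 102400 ≡ 2528
500^8 ≡ 2528^2 = 6390784 ≡ 2097
500^16 ≡ 2097^2 = 4397409 ≡ 3041
500^32 ≡ 3041^2 = 9247681 ≡ 158
500^64 ≡ 158^2 = 24964 ≡ 3117
500^128 ≡ 3117^2 = 9715689 ≡ 16
151 = 128 + 16 + 4 + 2 + 1, so 500^151 ≡ 16·3041·2528·320·500 ≡ 624 (mod 3121)

624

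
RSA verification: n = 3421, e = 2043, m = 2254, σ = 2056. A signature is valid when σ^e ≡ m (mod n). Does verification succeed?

σ^2 ≡ 2056^2 = 4227136 ≡ 2201
σ^4 ≡ 2201^2 = 4844401 ≡ 265
σ^8 ≡ 265^2 = 70225 ≡ 1805
σ^16 ≡ 1805^2 = 3258025 ≡ 1233
σ^32 ≡ 1233^2 = 1520289 ≡ 1365
σ^64 ≡ 1365^2 = 1863225 ≡ 2201
σ^128 ≡ 2201^2 = 4844401 ≡ 265
σ^256 ≡ 265^2 = 70225 ≡ 1805
σ^512 ≡ 1805^2 = 3258025 ≡ 1233
σ^1024 ≡ 1233^2 = 1520289 ≡ 1365
2043 = 1024 + 512 + 256 + 128 + 64 + 32 + 16 + 8 + 2 + 1, so σ^2043 ≡ 1365·1233·1805·265·2201·1365·1233·1805·2201·2056 ≡ 2254 (mod 3421)
σ^2043 mod 3421 = 2254 matches m.

passes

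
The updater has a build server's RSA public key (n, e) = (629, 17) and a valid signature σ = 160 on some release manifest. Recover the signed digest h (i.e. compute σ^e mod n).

330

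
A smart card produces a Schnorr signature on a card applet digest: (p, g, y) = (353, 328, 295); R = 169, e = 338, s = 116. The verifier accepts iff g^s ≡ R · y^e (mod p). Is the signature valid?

invalid

g^s mod p:
328^2 = 107584 ≡ 272
328^4 ≡ 272^2 = 73984 ≡ 207
328^8 ≡ 207^2 = 42849 ≡ 136
328^16 ≡ 136^2 = 18496 ≡ 140
328^32 ≡ 140^2 = 19600 ≡ 185
328^64 ≡ 185^2 = 34225 ≡ 337
116 = 64 + 32 + 16 + 4, so 328^116 ≡ 337·185·140·207 ≡ 318 (mod 353)
R · y^e mod p:
295^2 = 87025 ≡ 187
295^4 ≡ 187^2 = 34969 ≡ 22
295^8 ≡ 22^2 = 484 ≡ 131
295^16 ≡ 131^2 = 17161 ≡ 217
295^32 ≡ 217^2 = 47089 ≡ 140
295^64 ≡ 140^2 = 19600 ≡ 185
295^128 ≡ 185^2 = 34225 ≡ 337
295^256 ≡ 337^2 = 113569 ≡ 256
338 = 256 + 64 + 16 + 2, so 295^338 ≡ 256·185·217·187 ≡ 131 (mod 353)
169·131 = 22139 ≡ 253 (mod 353)
318 ≠ 253; the check fails.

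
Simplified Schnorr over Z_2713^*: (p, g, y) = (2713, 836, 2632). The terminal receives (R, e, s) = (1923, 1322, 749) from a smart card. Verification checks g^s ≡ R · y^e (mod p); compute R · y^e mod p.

Squares mod 2713: 2632^1≡2632, 2632^2≡1135, 2632^4≡2263, 2632^8≡1738, 2632^16≡1075, 2632^32≡2600, 2632^64≡1917, 2632^128≡1487, 2632^256≡74, 2632^512≡50, 2632^1024≡2500
1322 = 1024 + 256 + 32 + 8 + 2, so 2632^1322 ≡ 2500·74·2600·1738·1135 ≡ 1929 (mod 2713)
R · y^e ≡ 1923·1929 = 3709467 ≡ 796 (mod 2713)

796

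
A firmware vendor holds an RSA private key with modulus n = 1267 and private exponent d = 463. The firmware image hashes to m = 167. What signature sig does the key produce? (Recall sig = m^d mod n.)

m^2 ≡ 167^2 = 27889 ≡ 15
m^4 ≡ 15^2 = 225
m^8 ≡ 225^2 = 50625 ≡ 1212
m^16 ≡ 1212^2 = 1468944 ≡ 491
m^32 ≡ 491^2 = 241081 ≡ 351
m^64 ≡ 351^2 = 123201 ≡ 302
m^128 ≡ 302^2 = 91204 ≡ 1247
m^256 ≡ 1247^2 = 1555009 ≡ 400
463 = 256 + 128 + 64 + 8 + 4 + 2 + 1, so m^463 ≡ 400·1247·302·1212·225·15·167 ≡ 1119 (mod 1267)

1119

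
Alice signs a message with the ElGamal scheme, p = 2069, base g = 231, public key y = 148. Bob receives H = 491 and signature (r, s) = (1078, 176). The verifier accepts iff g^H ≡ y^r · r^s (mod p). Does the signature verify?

does not verify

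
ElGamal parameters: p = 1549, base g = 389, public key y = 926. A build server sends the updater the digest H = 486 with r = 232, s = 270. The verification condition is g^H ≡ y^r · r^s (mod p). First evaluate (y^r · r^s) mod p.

973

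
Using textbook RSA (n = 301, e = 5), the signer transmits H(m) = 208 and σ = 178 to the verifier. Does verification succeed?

passes

Squares mod 301: σ^1≡178, σ^2≡79, σ^4≡221
5 = 4 + 1, so σ^5 ≡ 221·178 ≡ 208 (mod 301)
Since 208 equals the digest 208, verification succeeds.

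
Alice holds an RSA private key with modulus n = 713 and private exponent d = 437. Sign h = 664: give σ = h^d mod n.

Squares mod 713: h^1≡664, h^2≡262, h^4≡196, h^8≡627, h^16≡266, h^32≡169, h^64≡41, h^128≡255, h^256≡142
437 = 256 + 128 + 32 + 16 + 4 + 1, so h^437 ≡ 142·255·169·266·196·664 ≡ 17 (mod 713)

17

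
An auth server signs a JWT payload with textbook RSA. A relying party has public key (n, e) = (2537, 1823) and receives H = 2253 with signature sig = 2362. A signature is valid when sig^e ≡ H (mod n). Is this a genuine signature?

Squares mod 2537: sig^1≡2362, sig^2≡181, sig^4≡2317, sig^8≡197, sig^16≡754, sig^32≡228, sig^64≡1244, sig^128≡2503, sig^256≡1156, sig^512≡1874, sig^1024≡668
1823 = 1024 + 512 + 256 + 16 + 8 + 4 + 2 + 1, so sig^1823 ≡ 668·1874·1156·754·197·2317·181·2362 ≡ 2253 (mod 2537)
Since 2253 equals the digest 2253, verification succeeds.

genuine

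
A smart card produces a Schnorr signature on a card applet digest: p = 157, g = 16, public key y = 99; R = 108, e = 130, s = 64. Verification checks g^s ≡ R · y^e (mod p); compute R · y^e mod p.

Squares mod 157: 99^1≡99, 99^2≡67, 99^4≡93, 99^8≡14, 99^16≡39, 99^32≡108, 99^64≡46, 99^128≡75
130 = 128 + 2, so 99^130 ≡ 75·67 ≡ 1 (mod 157)
R · y^e ≡ 108·1 = 108 ≡ 108 (mod 157)

108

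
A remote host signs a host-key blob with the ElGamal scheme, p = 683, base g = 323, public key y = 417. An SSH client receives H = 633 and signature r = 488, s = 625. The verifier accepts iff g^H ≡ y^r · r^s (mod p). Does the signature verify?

verifies

Left side g^H mod p:
323^633 mod 683 = 176
Right side y^r · r^s mod p:
417^488 mod 683 = 108
488^625 mod 683 = 204
108·204 = 22032 ≡ 176 (mod 683)
176 ≡ 176 (mod 683), so the signature is genuine.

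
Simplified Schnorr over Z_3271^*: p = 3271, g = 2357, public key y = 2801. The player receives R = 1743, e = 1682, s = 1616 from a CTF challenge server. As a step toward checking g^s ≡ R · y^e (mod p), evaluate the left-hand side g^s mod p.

738

2357^2 = 5555449 ≡ 1291
2357^4 ≡ 1291^2 = 1666681 ≡ 1742
2357^8 ≡ 1742^2 = 3034564 ≡ 2347
2357^16 ≡ 2347^2 = 5508409 ≡ 45
2357^32 ≡ 45^2 = 2025
2357^64 ≡ 2025^2 = 4100625 ≡ 2062
2357^128 ≡ 2062^2 = 4251844 ≡ 2815
2357^256 ≡ 2815^2 = 7924225 ≡ 1863
2357^512 ≡ 1863^2 = 3470769 ≡ 238
2357^1024 ≡ 238^2 = 56644 ≡ 1037
1616 = 1024 + 512 + 64 + 16, so 2357^1616 ≡ 1037·238·2062·45 ≡ 738 (mod 3271)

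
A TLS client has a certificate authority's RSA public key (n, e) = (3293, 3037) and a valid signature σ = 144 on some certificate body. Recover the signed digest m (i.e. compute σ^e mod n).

Squares mod 3293: σ^1≡144, σ^2≡978, σ^4≡1514, σ^8≡268, σ^16≡2671, σ^32≡1603, σ^64≡1069, σ^128≡90, σ^256≡1514, σ^512≡268, σ^1024≡2671, σ^2048≡1603
3037 = 2048 + 512 + 256 + 128 + 64 + 16 + 8 + 4 + 1, so σ^3037 ≡ 1603·268·1514·90·1069·2671·268·1514·144 ≡ 589 (mod 3293)

589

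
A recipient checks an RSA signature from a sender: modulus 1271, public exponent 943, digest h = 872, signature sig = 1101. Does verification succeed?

sig^2 ≡ 1101^2 = 1212201 ≡ 938
sig^4 ≡ 938^2 = 879844 ≡ 312
sig^8 ≡ 312^2 = 97344 ≡ 748
sig^16 ≡ 748^2 = 559504 ≡ 264
sig^32 ≡ 264^2 = 69696 ≡ 1062
sig^64 ≡ 1062^2 = 1127844 ≡ 467
sig^128 ≡ 467^2 = 218089 ≡ 748
sig^256 ≡ 748^2 = 559504 ≡ 264
sig^512 ≡ 264^2 = 69696 ≡ 1062
943 = 512 + 256 + 128 + 32 + 8 + 4 + 2 + 1, so sig^943 ≡ 1062·264·748·1062·748·312·938·1101 ≡ 872 (mod 1271)
872 = h, so the signature checks out.

passes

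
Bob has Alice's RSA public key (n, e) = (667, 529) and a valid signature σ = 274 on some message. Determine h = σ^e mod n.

σ^2 ≡ 274^2 = 75076 ≡ 372
σ^4 ≡ 372^2 = 138384 ≡ 315
σ^8 ≡ 315^2 = 99225 ≡ 509
σ^16 ≡ 509^2 = 259081 ≡ 285
σ^32 ≡ 285^2 = 81225 ≡ 518
σ^64 ≡ 518^2 = 268324 ≡ 190
σ^128 ≡ 190^2 = 36100 ≡ 82
σ^256 ≡ 82^2 = 6724 ≡ 54
σ^512 ≡ 54^2 = 2916 ≡ 248
529 = 512 + 16 + 1, so σ^529 ≡ 248·285·274 ≡ 642 (mod 667)

642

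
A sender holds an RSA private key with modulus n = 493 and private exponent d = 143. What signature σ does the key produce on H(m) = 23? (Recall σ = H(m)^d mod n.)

190

(H(m))^2 ≡ 23^2 = 529 ≡ 36
(H(m))^4 ≡ 36^2 = 1296 ≡ 310
(H(m))^8 ≡ 310^2 = 96100 ≡ 458
(H(m))^16 ≡ 458^2 = 209764 ≡ 239
(H(m))^32 ≡ 239^2 = 57121 ≡ 426
(H(m))^64 ≡ 426^2 = 181476 ≡ 52
(H(m))^128 ≡ 52^2 = 2704 ≡ 239
143 = 128 + 8 + 4 + 2 + 1, so (H(m))^143 ≡ 239·458·310·36·23 ≡ 190 (mod 493)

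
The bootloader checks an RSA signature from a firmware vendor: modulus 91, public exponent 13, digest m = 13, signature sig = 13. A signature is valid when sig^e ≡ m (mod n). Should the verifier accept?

accept

sig^2 ≡ 13^2 = 169 ≡ 78
sig^4 ≡ 78^2 = 6084 ≡ 78
sig^8 ≡ 78^2 = 6084 ≡ 78
13 = 8 + 4 + 1, so sig^13 ≡ 78·78·13 ≡ 13 (mod 91)
Since 13 equals the digest 13, verification succeeds.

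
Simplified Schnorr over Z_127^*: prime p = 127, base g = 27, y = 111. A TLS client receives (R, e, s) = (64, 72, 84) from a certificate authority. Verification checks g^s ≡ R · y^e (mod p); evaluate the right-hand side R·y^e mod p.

1

111^2 = 12321 ≡ 2
111^4 ≡ 2^2 = 4
111^8 ≡ 4^2 = 16
111^16 ≡ 16^2 = 256 ≡ 2
111^32 ≡ 2^2 = 4
111^64 ≡ 4^2 = 16
72 = 64 + 8, so 111^72 ≡ 16·16 ≡ 2 (mod 127)
R · y^e ≡ 64·2 = 128 ≡ 1 (mod 127)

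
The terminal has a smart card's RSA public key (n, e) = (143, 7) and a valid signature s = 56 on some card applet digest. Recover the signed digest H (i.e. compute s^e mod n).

Squares mod 143: s^1≡56, s^2≡133, s^4≡100
7 = 4 + 2 + 1, so s^7 ≡ 100·133·56 ≡ 56 (mod 143)

56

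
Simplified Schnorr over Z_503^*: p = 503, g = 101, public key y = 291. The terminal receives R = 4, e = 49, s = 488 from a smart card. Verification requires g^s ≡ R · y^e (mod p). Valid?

no

g^s mod p:
101^488 mod 503 = 33
R · y^e mod p:
291^49 mod 503 = 141
4·141 = 564 ≡ 61 (mod 503)
33 ≠ 61; the check fails.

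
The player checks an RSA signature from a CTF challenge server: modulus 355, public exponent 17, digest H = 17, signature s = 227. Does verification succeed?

passes

s^2 ≡ 227^2 = 51529 ≡ 54
s^4 ≡ 54^2 = 2916 ≡ 76
s^8 ≡ 76^2 = 5776 ≡ 96
s^16 ≡ 96^2 = 9216 ≡ 341
17 = 16 + 1, so s^17 ≡ 341·227 ≡ 17 (mod 355)
Since 17 equals the digest 17, verification succeeds.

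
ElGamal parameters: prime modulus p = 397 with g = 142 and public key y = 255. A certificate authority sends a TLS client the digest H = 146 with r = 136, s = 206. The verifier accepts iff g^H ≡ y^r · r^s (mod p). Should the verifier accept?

Left side g^H mod p:
142^2 = 20164 ≡ 314
142^4 ≡ 314^2 = 98596 ≡ 140
142^8 ≡ 140^2 = 19600 ≡ 147
142^16 ≡ 147^2 = 21609 ≡ 171
142^32 ≡ 171^2 = 29241 ≡ 260
142^64 ≡ 260^2 = 67600 ≡ 110
142^128 ≡ 110^2 = 12100 ≡ 190
146 = 128 + 16 + 2, so 142^146 ≡ 190·171·314 ≡ 151 (mod 397)
Right side y^r · r^s mod p:
255^2 = 65025 ≡ 314
255^4 ≡ 314^2 = 98596 ≡ 140
255^8 ≡ 140^2 = 19600 ≡ 147
255^16 ≡ 147^2 = 21609 ≡ 171
255^32 ≡ 171^2 = 29241 ≡ 260
255^64 ≡ 260^2 = 67600 ≡ 110
255^128 ≡ 110^2 = 12100 ≡ 190
136 = 128 + 8, so 255^136 ≡ 190·147 ≡ 140 (mod 397)
136^2 = 18496 ≡ 234
136^4 ≡ 234^2 = 54756 ≡ 367
136^8 ≡ 367^2 = 134689 ≡ 106
136^16 ≡ 106^2 = 11236 ≡ 120
136^32 ≡ 120^2 = 14400 ≡ 108
136^64 ≡ 108^2 = 11664 ≡ 151
136^128 ≡ 151^2 = 22801 ≡ 172
206 = 128 + 64 + 8 + 4 + 2, so 136^206 ≡ 172·151·106·367·234 ≡ 106 (mod 397)
140·106 = 14840 ≡ 151 (mod 397)
151 ≡ 151 (mod 397), so the signature is genuine.

accept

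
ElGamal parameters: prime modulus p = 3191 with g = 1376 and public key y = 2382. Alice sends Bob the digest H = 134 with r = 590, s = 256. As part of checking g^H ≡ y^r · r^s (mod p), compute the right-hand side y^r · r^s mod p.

Squares mod 3191: 2382^1≡2382, 2382^2≡326, 2382^4≡973, 2382^8≡2193, 2382^16≡412, 2382^32≡621, 2382^64≡2721, 2382^128≡721, 2382^256≡2899, 2382^512≡2298
590 = 512 + 64 + 8 + 4 + 2, so 2382^590 ≡ 2298·2721·2193·973·326 ≡ 1097 (mod 3191)
Squares mod 3191: 590^1≡590, 590^2≡281, 590^4≡2377, 590^8≡2059, 590^16≡1833, 590^32≡2957, 590^64≡509, 590^128≡610, 590^256≡1944
590^256 ≡ 1944 (mod 3191)
y^r · r^s ≡ 1097·1944 = 2132568 ≡ 980 (mod 3191)

980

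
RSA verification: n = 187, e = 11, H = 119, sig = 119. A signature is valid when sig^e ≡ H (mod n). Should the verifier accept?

accept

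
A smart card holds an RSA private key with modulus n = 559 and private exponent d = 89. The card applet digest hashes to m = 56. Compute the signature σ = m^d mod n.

504

m^2 ≡ 56^2 = 3136 ≡ 341
m^4 ≡ 341^2 = 116281 ≡ 9
m^8 ≡ 9^2 = 81
m^16 ≡ 81^2 = 6561 ≡ 412
m^32 ≡ 412^2 = 169744 ≡ 367
m^64 ≡ 367^2 = 134689 ≡ 529
89 = 64 + 16 + 8 + 1, so m^89 ≡ 529·412·81·56 ≡ 504 (mod 559)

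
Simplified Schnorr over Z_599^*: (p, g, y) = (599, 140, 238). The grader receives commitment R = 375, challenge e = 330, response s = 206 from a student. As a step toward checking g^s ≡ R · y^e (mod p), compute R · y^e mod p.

434

238^2 = 56644 ≡ 338
238^4 ≡ 338^2 = 114244 ≡ 434
238^8 ≡ 434^2 = 188356 ≡ 270
238^16 ≡ 270^2 = 72900 ≡ 421
238^32 ≡ 421^2 = 177241 ≡ 536
238^64 ≡ 536^2 = 287296 ≡ 375
238^128 ≡ 375^2 = 140625 ≡ 459
238^256 ≡ 459^2 = 210681 ≡ 432
330 = 256 + 64 + 8 + 2, so 238^330 ≡ 432·375·270·338 ≡ 335 (mod 599)
R · y^e ≡ 375·335 = 125625 ≡ 434 (mod 599)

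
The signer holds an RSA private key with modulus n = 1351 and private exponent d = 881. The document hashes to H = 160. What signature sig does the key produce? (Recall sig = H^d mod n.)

Squares mod 1351: H^1≡160, H^2≡1282, H^4≡708, H^8≡43, H^16≡498, H^32≡771, H^64≡1, H^128≡1, H^256≡1, H^512≡1
881 = 512 + 256 + 64 + 32 + 16 + 1, so H^881 ≡ 1·1·1·771·498·160 ≡ 608 (mod 1351)

608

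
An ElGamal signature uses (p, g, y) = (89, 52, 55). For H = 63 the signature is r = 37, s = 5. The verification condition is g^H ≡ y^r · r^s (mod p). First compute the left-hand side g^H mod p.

12

Squares mod 89: 52^1≡52, 52^2≡34, 52^4≡88, 52^8≡1, 52^16≡1, 52^32≡1
63 = 32 + 16 + 8 + 4 + 2 + 1, so 52^63 ≡ 1·1·1·88·34·52 ≡ 12 (mod 89)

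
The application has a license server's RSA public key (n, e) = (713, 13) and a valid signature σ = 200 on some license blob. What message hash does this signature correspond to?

555

σ^13 mod 713 = 555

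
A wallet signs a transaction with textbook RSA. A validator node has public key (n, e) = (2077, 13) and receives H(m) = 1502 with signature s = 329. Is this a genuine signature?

genuine

Squares mod 2077: s^1≡329, s^2≡237, s^4≡90, s^8≡1869
13 = 8 + 4 + 1, so s^13 ≡ 1869·90·329 ≡ 1502 (mod 2077)
1502 = H(m), so the signature checks out.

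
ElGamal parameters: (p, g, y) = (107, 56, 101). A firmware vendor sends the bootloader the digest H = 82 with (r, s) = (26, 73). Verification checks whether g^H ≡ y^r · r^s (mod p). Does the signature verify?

does not verify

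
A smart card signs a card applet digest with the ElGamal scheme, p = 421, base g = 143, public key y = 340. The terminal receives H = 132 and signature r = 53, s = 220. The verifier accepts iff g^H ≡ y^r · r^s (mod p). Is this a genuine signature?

Left side g^H mod p:
143^2 = 20449 ≡ 241
143^4 ≡ 241^2 = 58081 ≡ 404
143^8 ≡ 404^2 = 163216 ≡ 289
143^16 ≡ 289^2 = 83521 ≡ 163
143^32 ≡ 163^2 = 26569 ≡ 46
143^64 ≡ 46^2 = 2116 ≡ 11
143^128 ≡ 11^2 = 121
132 = 128 + 4, so 143^132 ≡ 121·404 ≡ 48 (mod 421)
Right side y^r · r^s mod p:
340^2 = 115600 ≡ 246
340^4 ≡ 246^2 = 60516 ≡ 313
340^8 ≡ 313^2 = 97969 ≡ 297
340^16 ≡ 297^2 = 88209 ≡ 220
340^32 ≡ 220^2 = 48400 ≡ 406
53 = 32 + 16 + 4 + 1, so 340^53 ≡ 406·220·313·340 ≡ 412 (mod 421)
53^2 = 2809 ≡ 283
53^4 ≡ 283^2 = 80089 ≡ 99
53^8 ≡ 99^2 = 9801 ≡ 118
53^16 ≡ 118^2 = 13924 ≡ 31
53^32 ≡ 31^2 = 961 ≡ 119
53^64 ≡ 119^2 = 14161 ≡ 268
53^128 ≡ 268^2 = 71824 ≡ 254
220 = 128 + 64 + 16 + 8 + 4, so 53^220 ≡ 254·268·31·118·99 ≡ 286 (mod 421)
412·286 = 117832 ≡ 373 (mod 421)
48 ≠ 373, so verification fails.

forged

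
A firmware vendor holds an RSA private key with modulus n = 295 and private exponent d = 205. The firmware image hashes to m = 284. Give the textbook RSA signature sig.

239

m^205 mod 295 = 239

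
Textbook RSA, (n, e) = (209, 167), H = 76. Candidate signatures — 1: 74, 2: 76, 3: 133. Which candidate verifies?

2

Candidate 1: 74^167 mod 209 = 101
Candidate 2: 76^167 mod 209 = 76
  → matches H = 76
Candidate 3: 133^167 mod 209 = 133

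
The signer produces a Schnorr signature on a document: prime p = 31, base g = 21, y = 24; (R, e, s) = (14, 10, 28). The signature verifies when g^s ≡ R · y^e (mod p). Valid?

g^s mod p:
21^2 = 441 ≡ 7
21^4 ≡ 7^2 = 49 ≡ 18
21^8 ≡ 18^2 = 324 ≡ 14
21^16 ≡ 14^2 = 196 ≡ 10
28 = 16 + 8 + 4, so 21^28 ≡ 10·14·18 ≡ 9 (mod 31)
R · y^e mod p:
24^2 = 576 ≡ 18
24^4 ≡ 18^2 = 324 ≡ 14
24^8 ≡ 14^2 = 196 ≡ 10
10 = 8 + 2, so 24^10 ≡ 10·18 ≡ 25 (mod 31)
14·25 = 350 ≡ 9 (mod 31)
9 ≡ 9 (mod 31); signature holds.

yes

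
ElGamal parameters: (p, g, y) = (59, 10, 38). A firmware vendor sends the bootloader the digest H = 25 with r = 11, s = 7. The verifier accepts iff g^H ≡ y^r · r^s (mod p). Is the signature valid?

invalid

Left side g^H mod p:
10^2 = 100 ≡ 41
10^4 ≡ 41^2 = 1681 ≡ 29
10^8 ≡ 29^2 = 841 ≡ 15
10^16 ≡ 15^2 = 225 ≡ 48
25 = 16 + 8 + 1, so 10^25 ≡ 48·15·10 ≡ 2 (mod 59)
Right side y^r · r^s mod p:
38^2 = 1444 ≡ 28
38^4 ≡ 28^2 = 784 ≡ 17
38^8 ≡ 17^2 = 289 ≡ 53
11 = 8 + 2 + 1, so 38^11 ≡ 53·28·38 ≡ 47 (mod 59)
11^2 = 121 ≡ 3
11^4 ≡ 3^2 = 9
7 = 4 + 2 + 1, so 11^7 ≡ 9·3·11 ≡ 2 (mod 59)
47·2 = 94 ≡ 35 (mod 59)
2 ≠ 35, so verification fails.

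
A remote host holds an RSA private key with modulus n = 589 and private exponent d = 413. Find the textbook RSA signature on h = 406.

11

h^2 ≡ 406^2 = 164836 ≡ 505
h^4 ≡ 505^2 = 255025 ≡ 577
h^8 ≡ 577^2 = 332929 ≡ 144
h^16 ≡ 144^2 = 20736 ≡ 121
h^32 ≡ 121^2 = 14641 ≡ 505
h^64 ≡ 505^2 = 255025 ≡ 577
h^128 ≡ 577^2 = 332929 ≡ 144
h^256 ≡ 144^2 = 20736 ≡ 121
413 = 256 + 128 + 16 + 8 + 4 + 1, so h^413 ≡ 121·144·121·144·577·406 ≡ 11 (mod 589)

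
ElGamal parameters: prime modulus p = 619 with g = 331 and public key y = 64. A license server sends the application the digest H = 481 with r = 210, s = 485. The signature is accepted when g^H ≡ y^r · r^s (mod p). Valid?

Left side g^H mod p:
331^2 = 109561 ≡ 617
331^4 ≡ 617^2 = 380689 ≡ 4
331^8 ≡ 4^2 = 16
331^16 ≡ 16^2 = 256
331^32 ≡ 256^2 = 65536 ≡ 541
331^64 ≡ 541^2 = 292681 ≡ 513
331^128 ≡ 513^2 = 263169 ≡ 94
331^256 ≡ 94^2 = 8836 ≡ 170
481 = 256 + 128 + 64 + 32 + 1, so 331^481 ≡ 170·94·513·541·331 ≡ 573 (mod 619)
Right side y^r · r^s mod p:
64^2 = 4096 ≡ 382
64^4 ≡ 382^2 = 145924 ≡ 459
64^8 ≡ 459^2 = 210681 ≡ 221
64^16 ≡ 221^2 = 48841 ≡ 559
64^32 ≡ 559^2 = 312481 ≡ 505
64^64 ≡ 505^2 = 255025 ≡ 616
64^128 ≡ 616^2 = 379456 ≡ 9
210 = 128 + 64 + 16 + 2, so 64^210 ≡ 9·616·559·382 ≡ 459 (mod 619)
210^2 = 44100 ≡ 151
210^4 ≡ 151^2 = 22801 ≡ 517
210^8 ≡ 517^2 = 267289 ≡ 500
210^16 ≡ 500^2 = 250000 ≡ 543
210^32 ≡ 543^2 = 294849 ≡ 205
210^64 ≡ 205^2 = 42025 ≡ 552
210^128 ≡ 552^2 = 304704 ≡ 156
210^256 ≡ 156^2 = 24336 ≡ 195
485 = 256 + 128 + 64 + 32 + 4 + 1, so 210^485 ≡ 195·156·552·205·517·210 ≡ 333 (mod 619)
459·333 = 152847 ≡ 573 (mod 619)
573 ≡ 573 (mod 619), so the signature is genuine.

yes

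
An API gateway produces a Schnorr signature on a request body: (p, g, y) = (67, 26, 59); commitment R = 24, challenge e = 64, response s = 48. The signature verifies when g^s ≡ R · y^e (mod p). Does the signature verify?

verifies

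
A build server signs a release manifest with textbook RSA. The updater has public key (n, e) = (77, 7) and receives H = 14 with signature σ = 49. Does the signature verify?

σ^2 ≡ 49^2 = 2401 ≡ 14
σ^4 ≡ 14^2 = 196 ≡ 42
7 = 4 + 2 + 1, so σ^7 ≡ 42·14·49 ≡ 14 (mod 77)
Since 14 equals the digest 14, verification succeeds.

verifies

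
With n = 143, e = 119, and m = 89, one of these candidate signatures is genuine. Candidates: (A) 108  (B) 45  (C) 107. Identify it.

B

Candidate A: Squares mod 143: 108^1≡108, 108^2≡81, 108^4≡126, 108^8≡3, 108^16≡9, 108^32≡81, 108^64≡126; 119 = 64 + 32 + 16 + 4 + 2 + 1, so 108^119 ≡ 126·81·9·126·81·108 ≡ 49 (mod 143)
Candidate B: Squares mod 143: 45^1≡45, 45^2≡23, 45^4≡100, 45^8≡133, 45^16≡100, 45^32≡133, 45^64≡100; 119 = 64 + 32 + 16 + 4 + 2 + 1, so 45^119 ≡ 100·133·100·100·23·45 ≡ 89 (mod 143)
  → matches m = 89
Candidate C: Squares mod 143: 107^1≡107, 107^2≡9, 107^4≡81, 107^8≡126, 107^16≡3, 107^32≡9, 107^64≡81; 119 = 64 + 32 + 16 + 4 + 2 + 1, so 107^119 ≡ 81·9·3·81·9·107 ≡ 139 (mod 143)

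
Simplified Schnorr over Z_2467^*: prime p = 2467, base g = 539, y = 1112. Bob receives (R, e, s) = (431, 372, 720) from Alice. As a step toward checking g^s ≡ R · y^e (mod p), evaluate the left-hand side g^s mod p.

580

Squares mod 2467: 539^1≡539, 539^2≡1882, 539^4≡1779, 539^8≡2147, 539^16≡1253, 539^32≡997, 539^64≡2275, 539^128≡2326, 539^256≡145, 539^512≡1289
720 = 512 + 128 + 64 + 16, so 539^720 ≡ 1289·2326·2275·1253 ≡ 580 (mod 2467)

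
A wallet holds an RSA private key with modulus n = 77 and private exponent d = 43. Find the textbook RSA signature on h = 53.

h^2 ≡ 53^2 = 2809 ≡ 37
h^4 ≡ 37^2 = 1369 ≡ 60
h^8 ≡ 60^2 = 3600 ≡ 58
h^16 ≡ 58^2 = 3364 ≡ 53
h^32 ≡ 53^2 = 2809 ≡ 37
43 = 32 + 8 + 2 + 1, so h^43 ≡ 37·58·37·53 ≡ 25 (mod 77)

25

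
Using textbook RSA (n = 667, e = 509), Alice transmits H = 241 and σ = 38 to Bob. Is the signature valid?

σ^509 mod 667 = 63
63 ≠ 241, so verification fails.

invalid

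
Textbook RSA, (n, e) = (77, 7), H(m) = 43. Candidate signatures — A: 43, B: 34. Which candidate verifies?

Candidate A: 43^2 = 1849 ≡ 1; 43^4 ≡ 1^2 = 1; 7 = 4 + 2 + 1, so 43^7 ≡ 1·1·43 ≡ 43 (mod 77)
  → matches H(m) = 43
Candidate B: 34^2 = 1156 ≡ 1; 34^4 ≡ 1^2 = 1; 7 = 4 + 2 + 1, so 34^7 ≡ 1·1·34 ≡ 34 (mod 77)

A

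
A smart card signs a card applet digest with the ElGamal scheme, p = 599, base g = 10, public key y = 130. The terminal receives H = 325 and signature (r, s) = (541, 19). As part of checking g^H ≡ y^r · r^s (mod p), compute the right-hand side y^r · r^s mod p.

324

130^541 mod 599 = 333
541^19 mod 599 = 260
y^r · r^s ≡ 333·260 = 86580 ≡ 324 (mod 599)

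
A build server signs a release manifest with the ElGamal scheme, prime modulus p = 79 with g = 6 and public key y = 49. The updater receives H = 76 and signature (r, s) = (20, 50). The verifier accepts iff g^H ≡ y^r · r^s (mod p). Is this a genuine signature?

forged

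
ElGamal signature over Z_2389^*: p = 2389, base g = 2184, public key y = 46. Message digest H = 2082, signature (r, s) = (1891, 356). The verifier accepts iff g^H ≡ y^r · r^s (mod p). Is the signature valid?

Left side g^H mod p:
Squares mod 2389: 2184^1≡2184, 2184^2≡1412, 2184^4≡1318, 2184^8≡321, 2184^16≡314, 2184^32≡647, 2184^64≡534, 2184^128≡865, 2184^256≡468, 2184^512≡1625, 2184^1024≡780, 2184^2048≡1594
2082 = 2048 + 32 + 2, so 2184^2082 ≡ 1594·647·1412 ≡ 1288 (mod 2389)
Right side y^r · r^s mod p:
Squares mod 2389: 46^1≡46, 46^2≡2116, 46^4≡470, 46^8≡1112, 46^16≡1431, 46^32≡388, 46^64≡37, 46^128≡1369, 46^256≡1185, 46^512≡1882, 46^1024≡1426
1891 = 1024 + 512 + 256 + 64 + 32 + 2 + 1, so 46^1891 ≡ 1426·1882·1185·37·388·2116·46 ≡ 1605 (mod 2389)
Squares mod 2389: 1891^1≡1891, 1891^2≡1937, 1891^4≡1239, 1891^8≡1383, 1891^16≡1489, 1891^32≡129, 1891^64≡2307, 1891^128≡1946, 1891^256≡351
356 = 256 + 64 + 32 + 4, so 1891^356 ≡ 351·2307·129·1239 ≡ 169 (mod 2389)
1605·169 = 271245 ≡ 1288 (mod 2389)
1288 ≡ 1288 (mod 2389), so the signature is genuine.

valid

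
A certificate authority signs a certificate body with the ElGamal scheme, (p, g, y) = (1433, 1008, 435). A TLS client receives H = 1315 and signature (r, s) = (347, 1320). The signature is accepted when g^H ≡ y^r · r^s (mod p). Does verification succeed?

Left side g^H mod p:
Squares mod 1433: 1008^1≡1008, 1008^2≡67, 1008^4≡190, 1008^8≡275, 1008^16≡1109, 1008^32≡367, 1008^64≡1420, 1008^128≡169, 1008^256≡1334, 1008^512≡1203, 1008^1024≡1312
1315 = 1024 + 256 + 32 + 2 + 1, so 1008^1315 ≡ 1312·1334·367·67·1008 ≡ 725 (mod 1433)
Right side y^r · r^s mod p:
Squares mod 1433: 435^1≡435, 435^2≡69, 435^4≡462, 435^8≡1360, 435^16≡1030, 435^32≡480, 435^64≡1120, 435^128≡525, 435^256≡489
347 = 256 + 64 + 16 + 8 + 2 + 1, so 435^347 ≡ 489·1120·1030·1360·69·435 ≡ 212 (mod 1433)
Squares mod 1433: 347^1≡347, 347^2≡37, 347^4≡1369, 347^8≡1230, 347^16≡1085, 347^32≡732, 347^64≡1315, 347^128≡1027, 347^256≡41, 347^512≡248, 347^1024≡1318
1320 = 1024 + 256 + 32 + 8, so 347^1320 ≡ 1318·41·732·1230 ≡ 615 (mod 1433)
212·615 = 130380 ≡ 1410 (mod 1433)
725 ≠ 1410, so verification fails.

fails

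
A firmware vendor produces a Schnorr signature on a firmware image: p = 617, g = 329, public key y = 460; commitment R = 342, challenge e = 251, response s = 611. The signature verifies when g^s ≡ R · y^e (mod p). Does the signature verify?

g^s mod p:
329^2 = 108241 ≡ 266
329^4 ≡ 266^2 = 70756 ≡ 418
329^8 ≡ 418^2 = 174724 ≡ 113
329^16 ≡ 113^2 = 12769 ≡ 429
329^32 ≡ 429^2 = 184041 ≡ 175
329^64 ≡ 175^2 = 30625 ≡ 392
329^128 ≡ 392^2 = 153664 ≡ 31
329^256 ≡ 31^2 = 961 ≡ 344
329^512 ≡ 344^2 = 118336 ≡ 489
611 = 512 + 64 + 32 + 2 + 1, so 329^611 ≡ 489·392·175·266·329 ≡ 152 (mod 617)
R · y^e mod p:
460^2 = 211600 ≡ 586
460^4 ≡ 586^2 = 343396 ≡ 344
460^8 ≡ 344^2 = 118336 ≡ 489
460^16 ≡ 489^2 = 239121 ≡ 342
460^32 ≡ 342^2 = 116964 ≡ 351
460^64 ≡ 351^2 = 123201 ≡ 418
460^128 ≡ 418^2 = 174724 ≡ 113
251 = 128 + 64 + 32 + 16 + 8 + 2 + 1, so 460^251 ≡ 113·418·351·342·489·586·460 ≡ 265 (mod 617)
342·265 = 90630 ≡ 548 (mod 617)
152 ≠ 548; the check fails.

does not verify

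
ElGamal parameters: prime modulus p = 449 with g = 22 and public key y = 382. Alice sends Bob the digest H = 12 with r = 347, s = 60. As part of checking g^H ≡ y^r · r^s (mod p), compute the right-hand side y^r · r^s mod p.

357

Squares mod 449: 382^1≡382, 382^2≡448, 382^4≡1, 382^8≡1, 382^16≡1, 382^32≡1, 382^64≡1, 382^128≡1, 382^256≡1
347 = 256 + 64 + 16 + 8 + 2 + 1, so 382^347 ≡ 1·1·1·1·448·382 ≡ 67 (mod 449)
Squares mod 449: 347^1≡347, 347^2≡77, 347^4≡92, 347^8≡382, 347^16≡448, 347^32≡1
60 = 32 + 16 + 8 + 4, so 347^60 ≡ 1·448·382·92 ≡ 327 (mod 449)
y^r · r^s ≡ 67·327 = 21909 ≡ 357 (mod 449)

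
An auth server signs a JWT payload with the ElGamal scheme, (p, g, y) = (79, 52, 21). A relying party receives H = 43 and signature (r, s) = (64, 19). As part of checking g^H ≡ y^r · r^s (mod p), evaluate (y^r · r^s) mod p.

8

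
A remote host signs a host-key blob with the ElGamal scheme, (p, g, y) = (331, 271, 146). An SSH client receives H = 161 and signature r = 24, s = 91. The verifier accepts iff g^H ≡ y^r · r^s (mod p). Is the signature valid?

valid

Left side g^H mod p:
271^2 = 73441 ≡ 290
271^4 ≡ 290^2 = 84100 ≡ 26
271^8 ≡ 26^2 = 676 ≡ 14
271^16 ≡ 14^2 = 196
271^32 ≡ 196^2 = 38416 ≡ 20
271^64 ≡ 20^2 = 400 ≡ 69
271^128 ≡ 69^2 = 4761 ≡ 127
161 = 128 + 32 + 1, so 271^161 ≡ 127·20·271 ≡ 191 (mod 331)
Right side y^r · r^s mod p:
146^2 = 21316 ≡ 132
146^4 ≡ 132^2 = 17424 ≡ 212
146^8 ≡ 212^2 = 44944 ≡ 259
146^16 ≡ 259^2 = 67081 ≡ 219
24 = 16 + 8, so 146^24 ≡ 219·259 ≡ 120 (mod 331)
24^2 = 576 ≡ 245
24^4 ≡ 245^2 = 60025 ≡ 114
24^8 ≡ 114^2 = 12996 ≡ 87
24^16 ≡ 87^2 = 7569 ≡ 287
24^32 ≡ 287^2 = 82369 ≡ 281
24^64 ≡ 281^2 = 78961 ≡ 183
91 = 64 + 16 + 8 + 2 + 1, so 24^91 ≡ 183·287·87·245·24 ≡ 54 (mod 331)
120·54 = 6480 ≡ 191 (mod 331)
191 ≡ 191 (mod 331), so the signature is genuine.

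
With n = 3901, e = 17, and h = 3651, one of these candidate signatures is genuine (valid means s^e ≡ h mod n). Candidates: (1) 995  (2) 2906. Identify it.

1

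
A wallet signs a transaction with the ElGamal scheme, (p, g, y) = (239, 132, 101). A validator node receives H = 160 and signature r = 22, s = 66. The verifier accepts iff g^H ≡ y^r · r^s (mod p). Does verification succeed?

Left side g^H mod p:
132^2 = 17424 ≡ 216
132^4 ≡ 216^2 = 46656 ≡ 51
132^8 ≡ 51^2 = 2601 ≡ 211
132^16 ≡ 211^2 = 44521 ≡ 67
132^32 ≡ 67^2 = 4489 ≡ 187
132^64 ≡ 187^2 = 34969 ≡ 75
132^128 ≡ 75^2 = 5625 ≡ 128
160 = 128 + 32, so 132^160 ≡ 128·187 ≡ 36 (mod 239)
Right side y^r · r^s mod p:
101^2 = 10201 ≡ 163
101^4 ≡ 163^2 = 26569 ≡ 40
101^8 ≡ 40^2 = 1600 ≡ 166
101^16 ≡ 166^2 = 27556 ≡ 71
22 = 16 + 4 + 2, so 101^22 ≡ 71·40·163 ≡ 216 (mod 239)
22^2 = 484 ≡ 6
22^4 ≡ 6^2 = 36
22^8 ≡ 36^2 = 1296 ≡ 101
22^16 ≡ 101^2 = 10201 ≡ 163
22^32 ≡ 163^2 = 26569 ≡ 40
22^64 ≡ 40^2 = 1600 ≡ 166
66 = 64 + 2, so 22^66 ≡ 166·6 ≡ 40 (mod 239)
216·40 = 8640 ≡ 36 (mod 239)
36 ≡ 36 (mod 239), so the signature is genuine.

passes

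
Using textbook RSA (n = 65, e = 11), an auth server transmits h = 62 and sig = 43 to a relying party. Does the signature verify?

Squares mod 65: sig^1≡43, sig^2≡29, sig^4≡61, sig^8≡16
11 = 8 + 2 + 1, so sig^11 ≡ 16·29·43 ≡ 62 (mod 65)
Since 62 equals the digest 62, verification succeeds.

verifies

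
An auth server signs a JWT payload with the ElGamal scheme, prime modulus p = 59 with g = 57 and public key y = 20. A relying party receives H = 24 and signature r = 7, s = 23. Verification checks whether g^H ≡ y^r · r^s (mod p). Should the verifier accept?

reject

Left side g^H mod p:
57^2 = 3249 ≡ 4
57^4 ≡ 4^2 = 16
57^8 ≡ 16^2 = 256 ≡ 20
57^16 ≡ 20^2 = 400 ≡ 46
24 = 16 + 8, so 57^24 ≡ 46·20 ≡ 35 (mod 59)
Right side y^r · r^s mod p:
20^2 = 400 ≡ 46
20^4 ≡ 46^2 = 2116 ≡ 51
7 = 4 + 2 + 1, so 20^7 ≡ 51·46·20 ≡ 15 (mod 59)
7^2 = 49
7^4 ≡ 49^2 = 2401 ≡ 41
7^8 ≡ 41^2 = 1681 ≡ 29
7^16 ≡ 29^2 = 841 ≡ 15
23 = 16 + 4 + 2 + 1, so 7^23 ≡ 15·41·49·7 ≡ 20 (mod 59)
15·20 = 300 ≡ 5 (mod 59)
35 ≠ 5, so verification fails.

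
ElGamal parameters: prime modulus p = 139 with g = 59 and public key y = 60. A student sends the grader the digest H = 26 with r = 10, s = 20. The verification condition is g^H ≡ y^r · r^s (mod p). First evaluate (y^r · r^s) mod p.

Squares mod 139: 60^1≡60, 60^2≡125, 60^4≡57, 60^8≡52
10 = 8 + 2, so 60^10 ≡ 52·125 ≡ 106 (mod 139)
Squares mod 139: 10^1≡10, 10^2≡100, 10^4≡131, 10^8≡64, 10^16≡65
20 = 16 + 4, so 10^20 ≡ 65·131 ≡ 36 (mod 139)
y^r · r^s ≡ 106·36 = 3816 ≡ 63 (mod 139)

63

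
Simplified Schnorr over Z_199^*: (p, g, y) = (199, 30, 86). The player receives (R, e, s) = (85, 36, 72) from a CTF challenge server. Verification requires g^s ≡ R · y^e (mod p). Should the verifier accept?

reject

g^s mod p:
Squares mod 199: 30^1≡30, 30^2≡104, 30^4≡70, 30^8≡124, 30^16≡53, 30^32≡23, 30^64≡131
72 = 64 + 8, so 30^72 ≡ 131·124 ≡ 125 (mod 199)
R · y^e mod p:
Squares mod 199: 86^1≡86, 86^2≡33, 86^4≡94, 86^8≡80, 86^16≡32, 86^32≡29
36 = 32 + 4, so 86^36 ≡ 29·94 ≡ 139 (mod 199)
85·139 = 11815 ≡ 74 (mod 199)
125 ≠ 74; the check fails.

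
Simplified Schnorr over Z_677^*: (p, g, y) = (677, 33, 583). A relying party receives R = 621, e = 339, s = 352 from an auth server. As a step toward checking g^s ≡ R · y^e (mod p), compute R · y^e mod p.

583^2 = 339889 ≡ 35
583^4 ≡ 35^2 = 1225 ≡ 548
583^8 ≡ 548^2 = 300304 ≡ 393
583^16 ≡ 393^2 = 154449 ≡ 93
583^32 ≡ 93^2 = 8649 ≡ 525
583^64 ≡ 525^2 = 275625 ≡ 86
583^128 ≡ 86^2 = 7396 ≡ 626
583^256 ≡ 626^2 = 391876 ≡ 570
339 = 256 + 64 + 16 + 2 + 1, so 583^339 ≡ 570·86·93·35·583 ≡ 583 (mod 677)
R · y^e ≡ 621·583 = 362043 ≡ 525 (mod 677)

525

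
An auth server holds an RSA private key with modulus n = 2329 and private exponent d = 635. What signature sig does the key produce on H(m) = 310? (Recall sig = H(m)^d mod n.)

540

Squares mod 2329: (H(m))^1≡310, (H(m))^2≡611, (H(m))^4≡681, (H(m))^8≡290, (H(m))^16≡256, (H(m))^32≡324, (H(m))^64≡171, (H(m))^128≡1293, (H(m))^256≡1956, (H(m))^512≡1718
635 = 512 + 64 + 32 + 16 + 8 + 2 + 1, so (H(m))^635 ≡ 1718·171·324·256·290·611·310 ≡ 540 (mod 2329)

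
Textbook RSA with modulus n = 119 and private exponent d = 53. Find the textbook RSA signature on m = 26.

59

Squares mod 119: m^1≡26, m^2≡81, m^4≡16, m^8≡18, m^16≡86, m^32≡18
53 = 32 + 16 + 4 + 1, so m^53 ≡ 18·86·16·26 ≡ 59 (mod 119)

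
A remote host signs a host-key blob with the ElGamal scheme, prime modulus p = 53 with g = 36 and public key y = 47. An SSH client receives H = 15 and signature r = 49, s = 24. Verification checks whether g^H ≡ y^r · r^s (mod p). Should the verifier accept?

accept

Left side g^H mod p:
36^2 = 1296 ≡ 24
36^4 ≡ 24^2 = 576 ≡ 46
36^8 ≡ 46^2 = 2116 ≡ 49
15 = 8 + 4 + 2 + 1, so 36^15 ≡ 49·46·24·36 ≡ 24 (mod 53)
Right side y^r · r^s mod p:
47^2 = 2209 ≡ 36
47^4 ≡ 36^2 = 1296 ≡ 24
47^8 ≡ 24^2 = 576 ≡ 46
47^16 ≡ 46^2 = 2116 ≡ 49
47^32 ≡ 49^2 = 2401 ≡ 16
49 = 32 + 16 + 1, so 47^49 ≡ 16·49·47 ≡ 13 (mod 53)
49^2 = 2401 ≡ 16
49^4 ≡ 16^2 = 256 ≡ 44
49^8 ≡ 44^2 = 1936 ≡ 28
49^16 ≡ 28^2 = 784 ≡ 42
24 = 16 + 8, so 49^24 ≡ 42·28 ≡ 10 (mod 53)
13·10 = 130 ≡ 24 (mod 53)
24 ≡ 24 (mod 53), so the signature is genuine.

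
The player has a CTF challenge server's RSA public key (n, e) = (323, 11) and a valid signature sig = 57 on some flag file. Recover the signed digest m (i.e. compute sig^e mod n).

209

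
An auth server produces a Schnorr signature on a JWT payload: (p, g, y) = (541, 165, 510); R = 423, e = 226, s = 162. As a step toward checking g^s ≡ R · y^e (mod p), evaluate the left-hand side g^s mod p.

165^2 = 27225 ≡ 175
165^4 ≡ 175^2 = 30625 ≡ 329
165^8 ≡ 329^2 = 108241 ≡ 41
165^16 ≡ 41^2 = 1681 ≡ 58
165^32 ≡ 58^2 = 3364 ≡ 118
165^64 ≡ 118^2 = 13924 ≡ 399
165^128 ≡ 399^2 = 159201 ≡ 147
162 = 128 + 32 + 2, so 165^162 ≡ 147·118·175 ≡ 540 (mod 541)

540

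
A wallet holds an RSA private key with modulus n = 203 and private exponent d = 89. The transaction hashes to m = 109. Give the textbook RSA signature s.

m^89 mod 203 = 100

100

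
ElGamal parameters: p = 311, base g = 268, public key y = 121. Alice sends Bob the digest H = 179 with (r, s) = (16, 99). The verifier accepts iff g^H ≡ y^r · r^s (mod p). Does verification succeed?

passes

Left side g^H mod p:
Squares mod 311: 268^1≡268, 268^2≡294, 268^4≡289, 268^8≡173, 268^16≡73, 268^32≡42, 268^64≡209, 268^128≡141
179 = 128 + 32 + 16 + 2 + 1, so 268^179 ≡ 141·42·73·294·268 ≡ 189 (mod 311)
Right side y^r · r^s mod p:
Squares mod 311: 121^1≡121, 121^2≡24, 121^4≡265, 121^8≡250, 121^16≡300
121^16 ≡ 300 (mod 311)
Squares mod 311: 16^1≡16, 16^2≡256, 16^4≡226, 16^8≡72, 16^16≡208, 16^32≡35, 16^64≡292
99 = 64 + 32 + 2 + 1, so 16^99 ≡ 292·35·256·16 ≡ 209 (mod 311)
300·209 = 62700 ≡ 189 (mod 311)
189 ≡ 189 (mod 311), so the signature is genuine.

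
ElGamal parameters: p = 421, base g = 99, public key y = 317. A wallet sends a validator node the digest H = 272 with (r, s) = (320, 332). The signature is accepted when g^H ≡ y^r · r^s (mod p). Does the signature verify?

verifies

Left side g^H mod p:
99^2 = 9801 ≡ 118
99^4 ≡ 118^2 = 13924 ≡ 31
99^8 ≡ 31^2 = 961 ≡ 119
99^16 ≡ 119^2 = 14161 ≡ 268
99^32 ≡ 268^2 = 71824 ≡ 254
99^64 ≡ 254^2 = 64516 ≡ 103
99^128 ≡ 103^2 = 10609 ≡ 84
99^256 ≡ 84^2 = 7056 ≡ 320
272 = 256 + 16, so 99^272 ≡ 320·268 ≡ 297 (mod 421)
Right side y^r · r^s mod p:
317^2 = 100489 ≡ 291
317^4 ≡ 291^2 = 84681 ≡ 60
317^8 ≡ 60^2 = 3600 ≡ 232
317^16 ≡ 232^2 = 53824 ≡ 357
317^32 ≡ 357^2 = 127449 ≡ 307
317^64 ≡ 307^2 = 94249 ≡ 366
317^128 ≡ 366^2 = 133956 ≡ 78
317^256 ≡ 78^2 = 6084 ≡ 190
320 = 256 + 64, so 317^320 ≡ 190·366 ≡ 75 (mod 421)
320^2 = 102400 ≡ 97
320^4 ≡ 97^2 = 9409 ≡ 147
320^8 ≡ 147^2 = 21609 ≡ 138
320^16 ≡ 138^2 = 19044 ≡ 99
320^32 ≡ 99^2 = 9801 ≡ 118
320^64 ≡ 118^2 = 13924 ≡ 31
320^128 ≡ 31^2 = 961 ≡ 119
320^256 ≡ 119^2 = 14161 ≡ 268
332 = 256 + 64 + 8 + 4, so 320^332 ≡ 268·31·138·147 ≡ 105 (mod 421)
75·105 = 7875 ≡ 297 (mod 421)
297 ≡ 297 (mod 421), so the signature is genuine.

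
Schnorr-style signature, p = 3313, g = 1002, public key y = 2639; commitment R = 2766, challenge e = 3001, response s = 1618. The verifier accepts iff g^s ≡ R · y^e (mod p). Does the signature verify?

g^s mod p:
1002^2 = 1004004 ≡ 165
1002^4 ≡ 165^2 = 27225 ≡ 721
1002^8 ≡ 721^2 = 519841 ≡ 3013
1002^16 ≡ 3013^2 = 9078169 ≡ 549
1002^32 ≡ 549^2 = 301401 ≡ 3231
1002^64 ≡ 3231^2 = 10439361 ≡ 98
1002^128 ≡ 98^2 = 9604 ≡ 2978
1002^256 ≡ 2978^2 = 8868484 ≡ 2896
1002^512 ≡ 2896^2 = 8386816 ≡ 1613
1002^1024 ≡ 1613^2 = 2601769 ≡ 1064
1618 = 1024 + 512 + 64 + 16 + 2, so 1002^1618 ≡ 1064·1613·98·549·165 ≡ 1105 (mod 3313)
R · y^e mod p:
2639^2 = 6964321 ≡ 395
2639^4 ≡ 395^2 = 156025 ≡ 314
2639^8 ≡ 314^2 = 98596 ≡ 2519
2639^16 ≡ 2519^2 = 6345361 ≡ 966
2639^32 ≡ 966^2 = 933156 ≡ 2203
2639^64 ≡ 2203^2 = 4853209 ≡ 2977
2639^128 ≡ 2977^2 = 8862529 ≡ 254
2639^256 ≡ 254^2 = 64516 ≡ 1569
2639^512 ≡ 1569^2 = 2461761 ≡ 202
2639^1024 ≡ 202^2 = 40804 ≡ 1048
2639^2048 ≡ 1048^2 = 1098304 ≡ 1701
3001 = 2048 + 512 + 256 + 128 + 32 + 16 + 8 + 1, so 2639^3001 ≡ 1701·202·1569·254·2203·966·2519·2639 ≡ 107 (mod 3313)
2766·107 = 295962 ≡ 1105 (mod 3313)
1105 ≡ 1105 (mod 3313); signature holds.

verifies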